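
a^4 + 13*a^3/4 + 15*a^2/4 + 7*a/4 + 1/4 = (a + 1/4)*(a + 1)^3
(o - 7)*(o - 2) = o^2 - 9*o + 14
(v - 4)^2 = v^2 - 8*v + 16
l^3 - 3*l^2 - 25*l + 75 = (l - 5)*(l - 3)*(l + 5)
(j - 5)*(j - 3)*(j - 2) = j^3 - 10*j^2 + 31*j - 30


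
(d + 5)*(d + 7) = d^2 + 12*d + 35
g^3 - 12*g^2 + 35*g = g*(g - 7)*(g - 5)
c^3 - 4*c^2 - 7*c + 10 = (c - 5)*(c - 1)*(c + 2)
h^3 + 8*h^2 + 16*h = h*(h + 4)^2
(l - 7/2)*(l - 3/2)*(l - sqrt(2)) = l^3 - 5*l^2 - sqrt(2)*l^2 + 21*l/4 + 5*sqrt(2)*l - 21*sqrt(2)/4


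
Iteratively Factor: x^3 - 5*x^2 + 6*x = (x - 2)*(x^2 - 3*x) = x*(x - 2)*(x - 3)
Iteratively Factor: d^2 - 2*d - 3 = (d - 3)*(d + 1)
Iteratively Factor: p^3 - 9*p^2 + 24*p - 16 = (p - 4)*(p^2 - 5*p + 4) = (p - 4)*(p - 1)*(p - 4)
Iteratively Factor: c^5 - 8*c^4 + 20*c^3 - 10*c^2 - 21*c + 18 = (c + 1)*(c^4 - 9*c^3 + 29*c^2 - 39*c + 18) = (c - 1)*(c + 1)*(c^3 - 8*c^2 + 21*c - 18) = (c - 2)*(c - 1)*(c + 1)*(c^2 - 6*c + 9) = (c - 3)*(c - 2)*(c - 1)*(c + 1)*(c - 3)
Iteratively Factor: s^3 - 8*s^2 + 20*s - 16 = (s - 2)*(s^2 - 6*s + 8) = (s - 2)^2*(s - 4)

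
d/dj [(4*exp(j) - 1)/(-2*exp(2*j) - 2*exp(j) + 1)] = (8*exp(2*j) - 4*exp(j) + 2)*exp(j)/(4*exp(4*j) + 8*exp(3*j) - 4*exp(j) + 1)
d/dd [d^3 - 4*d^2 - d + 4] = 3*d^2 - 8*d - 1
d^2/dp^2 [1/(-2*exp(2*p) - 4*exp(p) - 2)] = (1 - 2*exp(p))*exp(p)/(exp(4*p) + 4*exp(3*p) + 6*exp(2*p) + 4*exp(p) + 1)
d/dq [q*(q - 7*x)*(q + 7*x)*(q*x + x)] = x*(4*q^3 + 3*q^2 - 98*q*x^2 - 49*x^2)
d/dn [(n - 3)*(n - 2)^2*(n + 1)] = 4*n^3 - 18*n^2 + 18*n + 4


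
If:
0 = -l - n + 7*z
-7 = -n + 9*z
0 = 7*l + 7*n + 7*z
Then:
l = -7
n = 7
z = 0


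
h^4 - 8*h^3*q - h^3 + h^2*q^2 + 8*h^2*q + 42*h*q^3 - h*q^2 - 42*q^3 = (h - 1)*(h - 7*q)*(h - 3*q)*(h + 2*q)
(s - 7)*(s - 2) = s^2 - 9*s + 14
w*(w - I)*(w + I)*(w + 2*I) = w^4 + 2*I*w^3 + w^2 + 2*I*w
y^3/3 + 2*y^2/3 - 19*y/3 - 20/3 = (y/3 + 1/3)*(y - 4)*(y + 5)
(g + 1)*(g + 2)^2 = g^3 + 5*g^2 + 8*g + 4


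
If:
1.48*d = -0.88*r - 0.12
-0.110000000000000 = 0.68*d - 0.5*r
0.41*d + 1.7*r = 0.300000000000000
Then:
No Solution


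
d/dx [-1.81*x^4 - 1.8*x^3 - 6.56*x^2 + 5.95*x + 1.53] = -7.24*x^3 - 5.4*x^2 - 13.12*x + 5.95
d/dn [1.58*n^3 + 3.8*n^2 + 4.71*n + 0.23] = 4.74*n^2 + 7.6*n + 4.71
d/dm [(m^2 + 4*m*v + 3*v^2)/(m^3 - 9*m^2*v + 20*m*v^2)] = (-m^4 - 8*m^3*v + 47*m^2*v^2 + 54*m*v^3 - 60*v^4)/(m^2*(m^4 - 18*m^3*v + 121*m^2*v^2 - 360*m*v^3 + 400*v^4))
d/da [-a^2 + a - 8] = 1 - 2*a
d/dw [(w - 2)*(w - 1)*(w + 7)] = 3*w^2 + 8*w - 19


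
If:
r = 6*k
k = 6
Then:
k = 6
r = 36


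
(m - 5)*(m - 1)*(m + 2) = m^3 - 4*m^2 - 7*m + 10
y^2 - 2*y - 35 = (y - 7)*(y + 5)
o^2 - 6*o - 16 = (o - 8)*(o + 2)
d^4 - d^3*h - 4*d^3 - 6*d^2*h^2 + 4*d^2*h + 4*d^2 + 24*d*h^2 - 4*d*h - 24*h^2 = (d - 2)^2*(d - 3*h)*(d + 2*h)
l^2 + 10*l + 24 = (l + 4)*(l + 6)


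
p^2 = p^2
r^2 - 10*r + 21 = (r - 7)*(r - 3)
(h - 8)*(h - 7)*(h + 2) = h^3 - 13*h^2 + 26*h + 112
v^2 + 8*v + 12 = (v + 2)*(v + 6)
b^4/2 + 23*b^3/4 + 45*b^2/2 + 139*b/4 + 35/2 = (b/2 + 1)*(b + 1)*(b + 7/2)*(b + 5)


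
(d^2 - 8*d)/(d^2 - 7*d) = (d - 8)/(d - 7)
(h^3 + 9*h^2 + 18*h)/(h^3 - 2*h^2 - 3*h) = (h^2 + 9*h + 18)/(h^2 - 2*h - 3)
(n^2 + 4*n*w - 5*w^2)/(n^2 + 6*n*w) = (n^2 + 4*n*w - 5*w^2)/(n*(n + 6*w))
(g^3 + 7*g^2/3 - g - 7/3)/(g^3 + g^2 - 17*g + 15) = (3*g^2 + 10*g + 7)/(3*(g^2 + 2*g - 15))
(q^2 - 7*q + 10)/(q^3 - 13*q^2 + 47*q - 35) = (q - 2)/(q^2 - 8*q + 7)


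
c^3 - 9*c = c*(c - 3)*(c + 3)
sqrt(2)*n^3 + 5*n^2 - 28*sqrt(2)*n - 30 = (n - 3*sqrt(2))*(n + 5*sqrt(2))*(sqrt(2)*n + 1)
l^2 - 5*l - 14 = (l - 7)*(l + 2)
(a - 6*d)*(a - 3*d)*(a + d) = a^3 - 8*a^2*d + 9*a*d^2 + 18*d^3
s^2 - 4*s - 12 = (s - 6)*(s + 2)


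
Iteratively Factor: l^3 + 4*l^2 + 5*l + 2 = (l + 1)*(l^2 + 3*l + 2) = (l + 1)*(l + 2)*(l + 1)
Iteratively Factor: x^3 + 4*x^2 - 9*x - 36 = (x - 3)*(x^2 + 7*x + 12) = (x - 3)*(x + 4)*(x + 3)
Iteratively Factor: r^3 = (r)*(r^2) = r^2*(r)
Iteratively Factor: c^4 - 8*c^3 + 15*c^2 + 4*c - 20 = (c + 1)*(c^3 - 9*c^2 + 24*c - 20) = (c - 2)*(c + 1)*(c^2 - 7*c + 10) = (c - 5)*(c - 2)*(c + 1)*(c - 2)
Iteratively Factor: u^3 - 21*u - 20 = (u - 5)*(u^2 + 5*u + 4) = (u - 5)*(u + 4)*(u + 1)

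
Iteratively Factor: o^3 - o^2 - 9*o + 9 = (o + 3)*(o^2 - 4*o + 3) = (o - 3)*(o + 3)*(o - 1)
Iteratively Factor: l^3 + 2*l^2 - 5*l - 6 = (l + 1)*(l^2 + l - 6) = (l - 2)*(l + 1)*(l + 3)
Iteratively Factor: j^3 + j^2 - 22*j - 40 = (j + 2)*(j^2 - j - 20) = (j + 2)*(j + 4)*(j - 5)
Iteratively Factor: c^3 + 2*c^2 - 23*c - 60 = (c + 3)*(c^2 - c - 20) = (c - 5)*(c + 3)*(c + 4)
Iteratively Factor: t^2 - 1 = (t - 1)*(t + 1)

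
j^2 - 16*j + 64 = (j - 8)^2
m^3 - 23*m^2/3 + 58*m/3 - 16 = (m - 3)*(m - 8/3)*(m - 2)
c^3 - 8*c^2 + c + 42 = (c - 7)*(c - 3)*(c + 2)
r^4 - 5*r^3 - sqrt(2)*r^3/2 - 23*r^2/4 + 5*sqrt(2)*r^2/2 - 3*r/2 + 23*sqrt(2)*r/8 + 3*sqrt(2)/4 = (r - 6)*(r + 1/2)^2*(r - sqrt(2)/2)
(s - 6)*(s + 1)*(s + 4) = s^3 - s^2 - 26*s - 24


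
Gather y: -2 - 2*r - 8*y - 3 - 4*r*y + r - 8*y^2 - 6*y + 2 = -r - 8*y^2 + y*(-4*r - 14) - 3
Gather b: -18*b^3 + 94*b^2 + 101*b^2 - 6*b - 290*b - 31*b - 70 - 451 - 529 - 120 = -18*b^3 + 195*b^2 - 327*b - 1170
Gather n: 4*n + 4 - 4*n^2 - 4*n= 4 - 4*n^2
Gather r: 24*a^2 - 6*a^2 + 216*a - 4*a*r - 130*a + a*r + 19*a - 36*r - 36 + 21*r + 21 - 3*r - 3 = 18*a^2 + 105*a + r*(-3*a - 18) - 18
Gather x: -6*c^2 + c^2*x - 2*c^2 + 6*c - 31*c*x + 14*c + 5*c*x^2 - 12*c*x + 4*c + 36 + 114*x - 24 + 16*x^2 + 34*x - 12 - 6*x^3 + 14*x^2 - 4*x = -8*c^2 + 24*c - 6*x^3 + x^2*(5*c + 30) + x*(c^2 - 43*c + 144)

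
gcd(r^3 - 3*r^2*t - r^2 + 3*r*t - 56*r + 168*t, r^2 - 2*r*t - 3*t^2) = r - 3*t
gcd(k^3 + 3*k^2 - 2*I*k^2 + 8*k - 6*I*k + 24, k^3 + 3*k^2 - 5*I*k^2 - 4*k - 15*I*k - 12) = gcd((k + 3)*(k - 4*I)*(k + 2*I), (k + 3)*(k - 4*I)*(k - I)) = k^2 + k*(3 - 4*I) - 12*I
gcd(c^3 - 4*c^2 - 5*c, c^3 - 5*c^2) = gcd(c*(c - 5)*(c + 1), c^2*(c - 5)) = c^2 - 5*c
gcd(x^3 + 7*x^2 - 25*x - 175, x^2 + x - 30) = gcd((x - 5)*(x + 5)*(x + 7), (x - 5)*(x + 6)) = x - 5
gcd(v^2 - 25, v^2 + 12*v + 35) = v + 5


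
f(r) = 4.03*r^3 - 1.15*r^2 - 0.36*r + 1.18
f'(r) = 12.09*r^2 - 2.3*r - 0.36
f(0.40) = 1.11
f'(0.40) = 0.65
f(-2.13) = -42.21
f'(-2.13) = 59.39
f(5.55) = 652.70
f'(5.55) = 359.28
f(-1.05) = -4.38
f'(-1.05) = 15.38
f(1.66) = 15.85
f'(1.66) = 29.14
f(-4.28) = -334.31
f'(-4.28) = 230.95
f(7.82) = 1855.23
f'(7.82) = 720.99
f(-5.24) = -608.34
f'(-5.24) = 343.65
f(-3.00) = -116.90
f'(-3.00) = 115.35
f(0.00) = 1.18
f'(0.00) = -0.36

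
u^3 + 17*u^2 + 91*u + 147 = (u + 3)*(u + 7)^2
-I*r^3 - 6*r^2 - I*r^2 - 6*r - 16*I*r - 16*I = (r - 8*I)*(r + 2*I)*(-I*r - I)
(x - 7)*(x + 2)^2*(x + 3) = x^4 - 33*x^2 - 100*x - 84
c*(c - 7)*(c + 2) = c^3 - 5*c^2 - 14*c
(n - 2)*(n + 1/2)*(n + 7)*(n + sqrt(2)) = n^4 + sqrt(2)*n^3 + 11*n^3/2 - 23*n^2/2 + 11*sqrt(2)*n^2/2 - 23*sqrt(2)*n/2 - 7*n - 7*sqrt(2)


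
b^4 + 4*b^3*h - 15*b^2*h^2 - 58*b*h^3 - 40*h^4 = (b - 4*h)*(b + h)*(b + 2*h)*(b + 5*h)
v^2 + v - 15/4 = (v - 3/2)*(v + 5/2)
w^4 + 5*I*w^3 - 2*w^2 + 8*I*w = w*(w - I)*(w + 2*I)*(w + 4*I)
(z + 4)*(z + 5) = z^2 + 9*z + 20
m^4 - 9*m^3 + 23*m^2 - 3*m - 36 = (m - 4)*(m - 3)^2*(m + 1)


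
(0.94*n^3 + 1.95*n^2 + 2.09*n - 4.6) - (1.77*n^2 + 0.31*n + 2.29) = 0.94*n^3 + 0.18*n^2 + 1.78*n - 6.89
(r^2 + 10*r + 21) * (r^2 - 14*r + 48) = r^4 - 4*r^3 - 71*r^2 + 186*r + 1008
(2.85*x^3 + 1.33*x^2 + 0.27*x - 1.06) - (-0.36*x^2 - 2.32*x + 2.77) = 2.85*x^3 + 1.69*x^2 + 2.59*x - 3.83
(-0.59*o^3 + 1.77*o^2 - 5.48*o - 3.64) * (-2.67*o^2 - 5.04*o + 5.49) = 1.5753*o^5 - 1.7523*o^4 + 2.4717*o^3 + 47.0553*o^2 - 11.7396*o - 19.9836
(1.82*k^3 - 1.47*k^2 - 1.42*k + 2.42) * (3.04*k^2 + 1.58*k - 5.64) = 5.5328*k^5 - 1.5932*k^4 - 16.9042*k^3 + 13.404*k^2 + 11.8324*k - 13.6488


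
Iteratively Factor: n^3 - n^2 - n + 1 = (n - 1)*(n^2 - 1) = (n - 1)^2*(n + 1)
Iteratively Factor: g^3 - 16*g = (g)*(g^2 - 16) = g*(g - 4)*(g + 4)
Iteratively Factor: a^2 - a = (a)*(a - 1)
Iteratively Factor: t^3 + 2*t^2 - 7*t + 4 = (t - 1)*(t^2 + 3*t - 4) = (t - 1)^2*(t + 4)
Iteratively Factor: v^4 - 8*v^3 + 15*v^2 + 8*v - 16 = (v - 1)*(v^3 - 7*v^2 + 8*v + 16) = (v - 4)*(v - 1)*(v^2 - 3*v - 4) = (v - 4)*(v - 1)*(v + 1)*(v - 4)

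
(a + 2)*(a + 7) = a^2 + 9*a + 14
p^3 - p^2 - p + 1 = (p - 1)^2*(p + 1)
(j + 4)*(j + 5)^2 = j^3 + 14*j^2 + 65*j + 100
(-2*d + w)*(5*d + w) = -10*d^2 + 3*d*w + w^2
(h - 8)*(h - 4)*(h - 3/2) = h^3 - 27*h^2/2 + 50*h - 48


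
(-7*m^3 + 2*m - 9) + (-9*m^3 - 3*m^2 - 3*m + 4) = -16*m^3 - 3*m^2 - m - 5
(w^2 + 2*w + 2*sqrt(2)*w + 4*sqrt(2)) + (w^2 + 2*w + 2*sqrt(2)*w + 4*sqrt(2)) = 2*w^2 + 4*w + 4*sqrt(2)*w + 8*sqrt(2)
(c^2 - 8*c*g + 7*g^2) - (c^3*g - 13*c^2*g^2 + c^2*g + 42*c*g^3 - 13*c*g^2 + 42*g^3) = -c^3*g + 13*c^2*g^2 - c^2*g + c^2 - 42*c*g^3 + 13*c*g^2 - 8*c*g - 42*g^3 + 7*g^2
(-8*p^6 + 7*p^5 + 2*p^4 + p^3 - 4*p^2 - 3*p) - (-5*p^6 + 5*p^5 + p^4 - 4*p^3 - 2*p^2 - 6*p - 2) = -3*p^6 + 2*p^5 + p^4 + 5*p^3 - 2*p^2 + 3*p + 2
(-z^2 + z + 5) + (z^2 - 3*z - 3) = 2 - 2*z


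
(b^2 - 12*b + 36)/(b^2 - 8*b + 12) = (b - 6)/(b - 2)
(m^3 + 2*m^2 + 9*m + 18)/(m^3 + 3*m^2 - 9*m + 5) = (m^3 + 2*m^2 + 9*m + 18)/(m^3 + 3*m^2 - 9*m + 5)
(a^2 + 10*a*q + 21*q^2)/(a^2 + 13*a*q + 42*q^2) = (a + 3*q)/(a + 6*q)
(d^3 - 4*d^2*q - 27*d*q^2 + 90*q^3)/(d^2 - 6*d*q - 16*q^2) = (-d^3 + 4*d^2*q + 27*d*q^2 - 90*q^3)/(-d^2 + 6*d*q + 16*q^2)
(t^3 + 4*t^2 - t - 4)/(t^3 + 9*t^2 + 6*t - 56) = (t^2 - 1)/(t^2 + 5*t - 14)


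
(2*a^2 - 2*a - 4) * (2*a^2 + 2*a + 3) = 4*a^4 - 6*a^2 - 14*a - 12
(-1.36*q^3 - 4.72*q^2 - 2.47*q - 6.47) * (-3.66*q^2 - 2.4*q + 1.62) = 4.9776*q^5 + 20.5392*q^4 + 18.165*q^3 + 21.9618*q^2 + 11.5266*q - 10.4814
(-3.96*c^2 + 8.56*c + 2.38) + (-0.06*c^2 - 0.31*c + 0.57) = -4.02*c^2 + 8.25*c + 2.95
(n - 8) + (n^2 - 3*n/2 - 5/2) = n^2 - n/2 - 21/2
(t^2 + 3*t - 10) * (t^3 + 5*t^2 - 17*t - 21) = t^5 + 8*t^4 - 12*t^3 - 122*t^2 + 107*t + 210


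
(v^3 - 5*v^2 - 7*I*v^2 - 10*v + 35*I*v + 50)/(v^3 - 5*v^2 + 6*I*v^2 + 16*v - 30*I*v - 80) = (v - 5*I)/(v + 8*I)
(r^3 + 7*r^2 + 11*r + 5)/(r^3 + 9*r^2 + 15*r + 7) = (r + 5)/(r + 7)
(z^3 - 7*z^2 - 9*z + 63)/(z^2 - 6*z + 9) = (z^2 - 4*z - 21)/(z - 3)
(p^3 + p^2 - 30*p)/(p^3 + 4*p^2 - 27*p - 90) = p/(p + 3)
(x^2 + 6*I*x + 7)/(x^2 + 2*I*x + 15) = (x^2 + 6*I*x + 7)/(x^2 + 2*I*x + 15)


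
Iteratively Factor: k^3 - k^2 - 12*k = (k + 3)*(k^2 - 4*k) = (k - 4)*(k + 3)*(k)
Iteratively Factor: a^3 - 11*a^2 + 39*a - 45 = (a - 5)*(a^2 - 6*a + 9) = (a - 5)*(a - 3)*(a - 3)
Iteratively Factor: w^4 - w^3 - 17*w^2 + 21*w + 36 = (w - 3)*(w^3 + 2*w^2 - 11*w - 12) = (w - 3)*(w + 4)*(w^2 - 2*w - 3) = (w - 3)^2*(w + 4)*(w + 1)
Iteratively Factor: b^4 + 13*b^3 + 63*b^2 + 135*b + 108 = (b + 3)*(b^3 + 10*b^2 + 33*b + 36) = (b + 3)^2*(b^2 + 7*b + 12) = (b + 3)^2*(b + 4)*(b + 3)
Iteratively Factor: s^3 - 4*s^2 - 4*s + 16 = (s - 2)*(s^2 - 2*s - 8) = (s - 4)*(s - 2)*(s + 2)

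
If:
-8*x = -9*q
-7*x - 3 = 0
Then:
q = -8/21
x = -3/7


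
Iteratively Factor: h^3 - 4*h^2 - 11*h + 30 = (h + 3)*(h^2 - 7*h + 10) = (h - 5)*(h + 3)*(h - 2)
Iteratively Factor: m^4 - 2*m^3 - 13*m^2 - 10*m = (m)*(m^3 - 2*m^2 - 13*m - 10) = m*(m + 1)*(m^2 - 3*m - 10) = m*(m + 1)*(m + 2)*(m - 5)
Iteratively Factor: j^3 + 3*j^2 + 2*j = (j)*(j^2 + 3*j + 2) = j*(j + 1)*(j + 2)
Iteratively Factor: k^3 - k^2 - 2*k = (k + 1)*(k^2 - 2*k) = k*(k + 1)*(k - 2)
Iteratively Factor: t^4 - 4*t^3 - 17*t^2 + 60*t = (t - 3)*(t^3 - t^2 - 20*t) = (t - 5)*(t - 3)*(t^2 + 4*t) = t*(t - 5)*(t - 3)*(t + 4)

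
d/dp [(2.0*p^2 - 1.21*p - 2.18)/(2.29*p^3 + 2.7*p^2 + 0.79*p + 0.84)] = (-4.58*p^4 + 5.5418*p^3 + 19.8236*p^2 + 15.132*p + 0.7058)/(5.2441*p^6 + 12.366*p^5 + 10.9082*p^4 + 8.1132*p^3 + 5.1601*p^2 + 1.3272*p + 0.7056)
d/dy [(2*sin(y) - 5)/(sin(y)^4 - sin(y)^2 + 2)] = 2*(-3*sin(y)^4 + 10*sin(y)^3 + sin(y)^2 - 5*sin(y) + 2)*cos(y)/(sin(y)^4 - sin(y)^2 + 2)^2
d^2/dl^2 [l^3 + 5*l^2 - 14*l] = 6*l + 10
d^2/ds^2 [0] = 0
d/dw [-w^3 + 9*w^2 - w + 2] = -3*w^2 + 18*w - 1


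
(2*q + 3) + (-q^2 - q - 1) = -q^2 + q + 2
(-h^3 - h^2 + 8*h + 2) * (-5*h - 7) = 5*h^4 + 12*h^3 - 33*h^2 - 66*h - 14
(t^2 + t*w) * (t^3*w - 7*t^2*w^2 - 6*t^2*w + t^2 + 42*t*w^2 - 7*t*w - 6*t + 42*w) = t^5*w - 6*t^4*w^2 - 6*t^4*w + t^4 - 7*t^3*w^3 + 36*t^3*w^2 - 6*t^3*w - 6*t^3 + 42*t^2*w^3 - 7*t^2*w^2 + 36*t^2*w + 42*t*w^2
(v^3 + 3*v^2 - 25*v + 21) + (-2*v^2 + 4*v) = v^3 + v^2 - 21*v + 21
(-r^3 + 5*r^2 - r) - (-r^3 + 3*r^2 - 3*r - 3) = 2*r^2 + 2*r + 3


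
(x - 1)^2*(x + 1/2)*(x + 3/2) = x^4 - 9*x^2/4 + x/2 + 3/4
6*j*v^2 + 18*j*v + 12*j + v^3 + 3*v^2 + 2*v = (6*j + v)*(v + 1)*(v + 2)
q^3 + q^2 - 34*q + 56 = (q - 4)*(q - 2)*(q + 7)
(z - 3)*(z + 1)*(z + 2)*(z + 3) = z^4 + 3*z^3 - 7*z^2 - 27*z - 18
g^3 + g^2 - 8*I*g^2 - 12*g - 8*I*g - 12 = (g + 1)*(g - 6*I)*(g - 2*I)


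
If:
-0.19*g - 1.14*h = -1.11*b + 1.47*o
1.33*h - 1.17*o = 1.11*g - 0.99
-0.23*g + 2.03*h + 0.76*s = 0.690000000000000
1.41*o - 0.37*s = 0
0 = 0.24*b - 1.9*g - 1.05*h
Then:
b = 0.34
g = 0.17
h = -0.23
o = 0.42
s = 1.59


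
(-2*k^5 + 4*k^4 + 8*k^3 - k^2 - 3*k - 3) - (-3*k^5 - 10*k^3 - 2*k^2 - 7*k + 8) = k^5 + 4*k^4 + 18*k^3 + k^2 + 4*k - 11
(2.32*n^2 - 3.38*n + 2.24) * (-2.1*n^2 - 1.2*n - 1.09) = -4.872*n^4 + 4.314*n^3 - 3.1768*n^2 + 0.9962*n - 2.4416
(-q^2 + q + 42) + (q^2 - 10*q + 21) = 63 - 9*q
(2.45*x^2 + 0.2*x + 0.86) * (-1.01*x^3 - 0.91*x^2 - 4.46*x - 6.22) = -2.4745*x^5 - 2.4315*x^4 - 11.9776*x^3 - 16.9136*x^2 - 5.0796*x - 5.3492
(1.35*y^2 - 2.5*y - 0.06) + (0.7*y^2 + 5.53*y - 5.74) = 2.05*y^2 + 3.03*y - 5.8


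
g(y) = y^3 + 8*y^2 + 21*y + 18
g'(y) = 3*y^2 + 16*y + 21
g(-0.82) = 5.61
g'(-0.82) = 9.90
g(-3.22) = -0.06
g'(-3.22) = 0.59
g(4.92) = 434.07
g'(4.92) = 172.34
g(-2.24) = -0.14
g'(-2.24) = 0.21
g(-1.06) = 3.54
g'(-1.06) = 7.41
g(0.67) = 35.96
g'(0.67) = 33.07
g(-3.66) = -0.72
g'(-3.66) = 2.63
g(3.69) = 254.66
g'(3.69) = 120.89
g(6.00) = 648.00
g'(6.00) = 225.00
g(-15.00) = -1872.00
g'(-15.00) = 456.00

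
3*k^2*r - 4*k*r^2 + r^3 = r*(-3*k + r)*(-k + r)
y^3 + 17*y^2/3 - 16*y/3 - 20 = (y - 2)*(y + 5/3)*(y + 6)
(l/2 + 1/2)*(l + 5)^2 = l^3/2 + 11*l^2/2 + 35*l/2 + 25/2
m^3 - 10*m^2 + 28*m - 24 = (m - 6)*(m - 2)^2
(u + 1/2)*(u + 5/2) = u^2 + 3*u + 5/4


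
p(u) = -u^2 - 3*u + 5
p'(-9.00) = 15.00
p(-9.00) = -49.00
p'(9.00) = -21.00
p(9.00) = -103.00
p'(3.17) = -9.34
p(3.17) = -14.56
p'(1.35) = -5.70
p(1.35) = -0.87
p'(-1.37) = -0.26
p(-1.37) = 7.23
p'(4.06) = -11.12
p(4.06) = -23.66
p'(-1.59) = 0.18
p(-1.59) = 7.24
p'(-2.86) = 2.72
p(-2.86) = 5.40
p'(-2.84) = 2.68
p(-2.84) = 5.45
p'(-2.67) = 2.34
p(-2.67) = 5.88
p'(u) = -2*u - 3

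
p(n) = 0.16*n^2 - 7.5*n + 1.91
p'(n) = 0.32*n - 7.5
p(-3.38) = 29.09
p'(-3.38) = -8.58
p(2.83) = -18.03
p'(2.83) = -6.59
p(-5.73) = 50.14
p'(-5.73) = -9.33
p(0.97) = -5.21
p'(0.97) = -7.19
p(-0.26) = 3.87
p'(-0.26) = -7.58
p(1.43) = -8.49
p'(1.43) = -7.04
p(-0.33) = 4.40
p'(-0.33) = -7.61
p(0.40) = -1.06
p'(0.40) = -7.37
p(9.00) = -52.63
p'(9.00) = -4.62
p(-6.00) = 52.67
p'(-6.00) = -9.42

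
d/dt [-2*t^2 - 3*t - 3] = -4*t - 3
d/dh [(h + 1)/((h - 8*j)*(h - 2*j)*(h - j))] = (-(h + 1)*(h - 8*j)*(h - 2*j) - (h + 1)*(h - 8*j)*(h - j) - (h + 1)*(h - 2*j)*(h - j) + (h - 8*j)*(h - 2*j)*(h - j))/((h - 8*j)^2*(h - 2*j)^2*(h - j)^2)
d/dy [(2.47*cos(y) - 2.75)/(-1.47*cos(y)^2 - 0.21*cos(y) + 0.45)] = (-3.6309*cos(y)^2 + 8.085*cos(y) - 0.534)*sin(y)/(2.1609*cos(y)^4 + 0.6174*cos(y)^3 - 1.2789*cos(y)^2 - 0.189*cos(y) + 0.2025)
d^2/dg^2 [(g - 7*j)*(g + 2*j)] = 2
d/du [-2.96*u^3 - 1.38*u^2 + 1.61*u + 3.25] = -8.88*u^2 - 2.76*u + 1.61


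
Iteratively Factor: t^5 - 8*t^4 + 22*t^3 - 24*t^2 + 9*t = (t - 1)*(t^4 - 7*t^3 + 15*t^2 - 9*t) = t*(t - 1)*(t^3 - 7*t^2 + 15*t - 9) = t*(t - 1)^2*(t^2 - 6*t + 9) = t*(t - 3)*(t - 1)^2*(t - 3)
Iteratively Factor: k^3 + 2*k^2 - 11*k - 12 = (k - 3)*(k^2 + 5*k + 4) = (k - 3)*(k + 1)*(k + 4)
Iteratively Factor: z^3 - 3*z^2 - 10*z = (z + 2)*(z^2 - 5*z) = (z - 5)*(z + 2)*(z)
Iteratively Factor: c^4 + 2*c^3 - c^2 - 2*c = (c - 1)*(c^3 + 3*c^2 + 2*c) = (c - 1)*(c + 1)*(c^2 + 2*c) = (c - 1)*(c + 1)*(c + 2)*(c)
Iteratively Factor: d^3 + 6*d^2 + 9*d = (d + 3)*(d^2 + 3*d) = d*(d + 3)*(d + 3)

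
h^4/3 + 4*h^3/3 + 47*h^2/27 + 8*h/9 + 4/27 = (h/3 + 1/3)*(h + 1/3)*(h + 2/3)*(h + 2)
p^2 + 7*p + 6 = (p + 1)*(p + 6)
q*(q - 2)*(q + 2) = q^3 - 4*q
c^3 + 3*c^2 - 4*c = c*(c - 1)*(c + 4)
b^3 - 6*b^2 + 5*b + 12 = (b - 4)*(b - 3)*(b + 1)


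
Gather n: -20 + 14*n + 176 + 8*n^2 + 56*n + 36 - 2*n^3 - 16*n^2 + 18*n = -2*n^3 - 8*n^2 + 88*n + 192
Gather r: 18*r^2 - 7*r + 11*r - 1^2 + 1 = 18*r^2 + 4*r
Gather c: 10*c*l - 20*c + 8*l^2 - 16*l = c*(10*l - 20) + 8*l^2 - 16*l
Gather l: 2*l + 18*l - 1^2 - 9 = 20*l - 10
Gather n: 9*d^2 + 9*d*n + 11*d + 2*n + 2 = 9*d^2 + 11*d + n*(9*d + 2) + 2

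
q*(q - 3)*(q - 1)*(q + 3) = q^4 - q^3 - 9*q^2 + 9*q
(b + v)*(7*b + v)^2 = 49*b^3 + 63*b^2*v + 15*b*v^2 + v^3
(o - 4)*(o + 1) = o^2 - 3*o - 4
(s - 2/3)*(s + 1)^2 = s^3 + 4*s^2/3 - s/3 - 2/3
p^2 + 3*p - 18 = (p - 3)*(p + 6)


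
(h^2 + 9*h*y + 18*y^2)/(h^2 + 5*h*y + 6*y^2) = (h + 6*y)/(h + 2*y)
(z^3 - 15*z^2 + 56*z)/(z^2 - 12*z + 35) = z*(z - 8)/(z - 5)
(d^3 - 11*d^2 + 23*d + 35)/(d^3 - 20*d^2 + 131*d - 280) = (d + 1)/(d - 8)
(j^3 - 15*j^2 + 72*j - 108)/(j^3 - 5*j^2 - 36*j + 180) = (j^2 - 9*j + 18)/(j^2 + j - 30)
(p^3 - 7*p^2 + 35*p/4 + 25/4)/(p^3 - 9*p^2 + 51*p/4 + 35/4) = (p - 5)/(p - 7)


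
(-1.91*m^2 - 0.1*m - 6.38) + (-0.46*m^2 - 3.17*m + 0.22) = -2.37*m^2 - 3.27*m - 6.16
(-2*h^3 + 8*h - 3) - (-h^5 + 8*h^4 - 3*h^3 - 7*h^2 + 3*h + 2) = h^5 - 8*h^4 + h^3 + 7*h^2 + 5*h - 5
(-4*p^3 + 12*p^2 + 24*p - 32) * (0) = 0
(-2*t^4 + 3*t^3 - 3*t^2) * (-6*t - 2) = 12*t^5 - 14*t^4 + 12*t^3 + 6*t^2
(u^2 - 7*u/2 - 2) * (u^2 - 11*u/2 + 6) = u^4 - 9*u^3 + 93*u^2/4 - 10*u - 12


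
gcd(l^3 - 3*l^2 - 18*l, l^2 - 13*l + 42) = l - 6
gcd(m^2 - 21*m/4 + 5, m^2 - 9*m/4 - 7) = m - 4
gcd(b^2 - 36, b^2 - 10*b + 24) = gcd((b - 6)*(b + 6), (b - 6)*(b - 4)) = b - 6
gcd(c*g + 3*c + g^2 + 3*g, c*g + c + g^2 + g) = c + g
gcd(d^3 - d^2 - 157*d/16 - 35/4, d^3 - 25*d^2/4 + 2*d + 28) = d^2 - 9*d/4 - 7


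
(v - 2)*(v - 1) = v^2 - 3*v + 2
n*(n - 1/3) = n^2 - n/3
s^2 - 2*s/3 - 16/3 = (s - 8/3)*(s + 2)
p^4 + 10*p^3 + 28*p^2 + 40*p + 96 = (p + 4)*(p + 6)*(p - 2*I)*(p + 2*I)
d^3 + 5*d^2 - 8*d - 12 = (d - 2)*(d + 1)*(d + 6)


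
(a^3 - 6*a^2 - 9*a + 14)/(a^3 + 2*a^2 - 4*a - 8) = (a^2 - 8*a + 7)/(a^2 - 4)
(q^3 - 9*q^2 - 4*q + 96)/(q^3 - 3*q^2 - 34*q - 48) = (q - 4)/(q + 2)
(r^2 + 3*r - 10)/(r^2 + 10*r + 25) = (r - 2)/(r + 5)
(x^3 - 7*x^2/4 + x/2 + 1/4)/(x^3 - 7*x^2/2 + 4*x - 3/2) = (4*x + 1)/(2*(2*x - 3))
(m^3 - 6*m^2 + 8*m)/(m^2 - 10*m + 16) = m*(m - 4)/(m - 8)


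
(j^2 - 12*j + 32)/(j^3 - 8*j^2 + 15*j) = (j^2 - 12*j + 32)/(j*(j^2 - 8*j + 15))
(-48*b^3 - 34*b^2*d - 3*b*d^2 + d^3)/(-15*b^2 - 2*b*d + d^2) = (16*b^2 + 6*b*d - d^2)/(5*b - d)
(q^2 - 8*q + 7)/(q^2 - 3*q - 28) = (q - 1)/(q + 4)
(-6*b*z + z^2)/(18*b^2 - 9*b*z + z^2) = z/(-3*b + z)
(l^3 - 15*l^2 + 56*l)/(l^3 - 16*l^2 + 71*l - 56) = l/(l - 1)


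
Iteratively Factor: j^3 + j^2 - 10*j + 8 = (j - 1)*(j^2 + 2*j - 8) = (j - 2)*(j - 1)*(j + 4)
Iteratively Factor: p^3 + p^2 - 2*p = (p + 2)*(p^2 - p) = p*(p + 2)*(p - 1)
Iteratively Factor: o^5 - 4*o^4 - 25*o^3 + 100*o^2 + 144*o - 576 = (o + 3)*(o^4 - 7*o^3 - 4*o^2 + 112*o - 192) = (o - 4)*(o + 3)*(o^3 - 3*o^2 - 16*o + 48) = (o - 4)*(o + 3)*(o + 4)*(o^2 - 7*o + 12) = (o - 4)^2*(o + 3)*(o + 4)*(o - 3)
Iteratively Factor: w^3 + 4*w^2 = (w)*(w^2 + 4*w) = w*(w + 4)*(w)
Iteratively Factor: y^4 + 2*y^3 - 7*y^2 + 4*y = (y)*(y^3 + 2*y^2 - 7*y + 4) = y*(y + 4)*(y^2 - 2*y + 1) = y*(y - 1)*(y + 4)*(y - 1)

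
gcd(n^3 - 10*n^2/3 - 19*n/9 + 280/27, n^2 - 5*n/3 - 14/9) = n - 7/3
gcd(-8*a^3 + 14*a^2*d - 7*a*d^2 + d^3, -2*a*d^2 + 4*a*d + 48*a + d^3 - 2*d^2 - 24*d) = 2*a - d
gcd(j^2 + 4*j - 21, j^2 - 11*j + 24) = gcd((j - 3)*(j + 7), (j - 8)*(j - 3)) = j - 3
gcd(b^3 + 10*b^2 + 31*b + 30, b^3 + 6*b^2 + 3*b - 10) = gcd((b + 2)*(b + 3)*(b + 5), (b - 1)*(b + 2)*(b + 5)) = b^2 + 7*b + 10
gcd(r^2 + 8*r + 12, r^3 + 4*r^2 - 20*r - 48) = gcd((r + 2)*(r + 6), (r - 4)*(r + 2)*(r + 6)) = r^2 + 8*r + 12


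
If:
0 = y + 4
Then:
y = -4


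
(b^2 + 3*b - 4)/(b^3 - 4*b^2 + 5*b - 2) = (b + 4)/(b^2 - 3*b + 2)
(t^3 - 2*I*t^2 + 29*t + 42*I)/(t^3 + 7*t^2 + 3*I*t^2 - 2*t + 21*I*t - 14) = (t^2 - 4*I*t + 21)/(t^2 + t*(7 + I) + 7*I)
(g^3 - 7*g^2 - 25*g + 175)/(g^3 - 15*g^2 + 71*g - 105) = (g + 5)/(g - 3)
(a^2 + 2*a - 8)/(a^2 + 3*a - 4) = (a - 2)/(a - 1)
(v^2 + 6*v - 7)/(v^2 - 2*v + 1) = (v + 7)/(v - 1)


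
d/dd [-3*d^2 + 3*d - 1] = 3 - 6*d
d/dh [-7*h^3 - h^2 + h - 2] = -21*h^2 - 2*h + 1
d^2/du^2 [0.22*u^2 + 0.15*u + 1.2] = 0.440000000000000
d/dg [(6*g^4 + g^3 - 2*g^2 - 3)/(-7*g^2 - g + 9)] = (-84*g^5 - 25*g^4 + 214*g^3 + 29*g^2 - 78*g - 3)/(49*g^4 + 14*g^3 - 125*g^2 - 18*g + 81)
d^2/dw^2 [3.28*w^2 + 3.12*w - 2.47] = 6.56000000000000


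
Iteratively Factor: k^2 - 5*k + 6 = (k - 2)*(k - 3)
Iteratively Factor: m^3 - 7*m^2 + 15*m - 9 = (m - 3)*(m^2 - 4*m + 3) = (m - 3)*(m - 1)*(m - 3)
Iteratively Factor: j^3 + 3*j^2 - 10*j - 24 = (j + 2)*(j^2 + j - 12) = (j - 3)*(j + 2)*(j + 4)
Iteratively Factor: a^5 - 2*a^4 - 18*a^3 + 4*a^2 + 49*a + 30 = (a - 5)*(a^4 + 3*a^3 - 3*a^2 - 11*a - 6) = (a - 5)*(a - 2)*(a^3 + 5*a^2 + 7*a + 3) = (a - 5)*(a - 2)*(a + 1)*(a^2 + 4*a + 3) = (a - 5)*(a - 2)*(a + 1)*(a + 3)*(a + 1)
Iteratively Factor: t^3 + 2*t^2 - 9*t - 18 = (t + 2)*(t^2 - 9) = (t + 2)*(t + 3)*(t - 3)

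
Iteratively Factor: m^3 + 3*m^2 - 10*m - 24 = (m - 3)*(m^2 + 6*m + 8) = (m - 3)*(m + 2)*(m + 4)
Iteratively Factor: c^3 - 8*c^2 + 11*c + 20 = (c - 4)*(c^2 - 4*c - 5) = (c - 4)*(c + 1)*(c - 5)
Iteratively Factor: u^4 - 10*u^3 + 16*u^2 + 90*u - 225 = (u + 3)*(u^3 - 13*u^2 + 55*u - 75) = (u - 5)*(u + 3)*(u^2 - 8*u + 15) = (u - 5)*(u - 3)*(u + 3)*(u - 5)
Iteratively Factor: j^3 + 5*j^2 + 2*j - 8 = (j - 1)*(j^2 + 6*j + 8) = (j - 1)*(j + 4)*(j + 2)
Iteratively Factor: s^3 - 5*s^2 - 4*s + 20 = (s - 5)*(s^2 - 4) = (s - 5)*(s - 2)*(s + 2)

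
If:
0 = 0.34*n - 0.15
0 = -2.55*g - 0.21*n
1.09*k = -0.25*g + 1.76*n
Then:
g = -0.04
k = 0.72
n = 0.44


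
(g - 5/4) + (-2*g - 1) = -g - 9/4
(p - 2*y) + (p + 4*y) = 2*p + 2*y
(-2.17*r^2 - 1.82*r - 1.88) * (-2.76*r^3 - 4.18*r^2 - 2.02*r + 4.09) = 5.9892*r^5 + 14.0938*r^4 + 17.1798*r^3 + 2.6595*r^2 - 3.6462*r - 7.6892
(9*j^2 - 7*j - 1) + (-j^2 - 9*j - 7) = 8*j^2 - 16*j - 8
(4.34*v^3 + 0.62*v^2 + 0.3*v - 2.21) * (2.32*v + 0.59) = 10.0688*v^4 + 3.999*v^3 + 1.0618*v^2 - 4.9502*v - 1.3039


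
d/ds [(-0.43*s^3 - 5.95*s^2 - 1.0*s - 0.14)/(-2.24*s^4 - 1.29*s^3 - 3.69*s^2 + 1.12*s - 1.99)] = (-0.9632*s^6 - 26.656*s^5 - 12.8088*s^4 - 4.7976*s^3 - 8.3287*s^2 + 22.6478*s + 2.1468)/(5.0176*s^8 + 5.7792*s^7 + 18.1953*s^6 + 4.5026*s^5 + 19.6417*s^4 - 3.1314*s^3 + 15.9406*s^2 - 4.4576*s + 3.9601)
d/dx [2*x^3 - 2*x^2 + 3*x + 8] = 6*x^2 - 4*x + 3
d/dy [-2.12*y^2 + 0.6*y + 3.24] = 0.6 - 4.24*y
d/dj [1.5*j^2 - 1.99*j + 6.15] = 3.0*j - 1.99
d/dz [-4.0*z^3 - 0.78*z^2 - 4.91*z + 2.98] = -12.0*z^2 - 1.56*z - 4.91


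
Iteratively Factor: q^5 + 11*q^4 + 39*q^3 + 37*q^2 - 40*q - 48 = (q + 4)*(q^4 + 7*q^3 + 11*q^2 - 7*q - 12) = (q - 1)*(q + 4)*(q^3 + 8*q^2 + 19*q + 12) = (q - 1)*(q + 1)*(q + 4)*(q^2 + 7*q + 12) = (q - 1)*(q + 1)*(q + 4)^2*(q + 3)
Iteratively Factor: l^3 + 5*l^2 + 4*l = (l + 4)*(l^2 + l) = (l + 1)*(l + 4)*(l)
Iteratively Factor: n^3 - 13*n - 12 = (n + 1)*(n^2 - n - 12) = (n - 4)*(n + 1)*(n + 3)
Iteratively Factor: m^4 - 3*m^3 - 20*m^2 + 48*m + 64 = (m + 4)*(m^3 - 7*m^2 + 8*m + 16) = (m + 1)*(m + 4)*(m^2 - 8*m + 16) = (m - 4)*(m + 1)*(m + 4)*(m - 4)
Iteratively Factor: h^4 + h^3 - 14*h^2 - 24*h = (h)*(h^3 + h^2 - 14*h - 24) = h*(h + 2)*(h^2 - h - 12) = h*(h - 4)*(h + 2)*(h + 3)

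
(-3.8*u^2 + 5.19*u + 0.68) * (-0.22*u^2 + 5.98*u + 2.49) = 0.836*u^4 - 23.8658*u^3 + 21.4246*u^2 + 16.9895*u + 1.6932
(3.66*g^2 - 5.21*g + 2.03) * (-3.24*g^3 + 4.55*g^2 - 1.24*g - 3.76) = -11.8584*g^5 + 33.5334*g^4 - 34.8211*g^3 + 1.9353*g^2 + 17.0724*g - 7.6328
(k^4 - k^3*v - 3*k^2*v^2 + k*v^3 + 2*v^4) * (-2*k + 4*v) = -2*k^5 + 6*k^4*v + 2*k^3*v^2 - 14*k^2*v^3 + 8*v^5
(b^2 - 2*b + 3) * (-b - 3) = -b^3 - b^2 + 3*b - 9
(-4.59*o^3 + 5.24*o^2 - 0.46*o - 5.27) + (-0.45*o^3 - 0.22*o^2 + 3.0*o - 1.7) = -5.04*o^3 + 5.02*o^2 + 2.54*o - 6.97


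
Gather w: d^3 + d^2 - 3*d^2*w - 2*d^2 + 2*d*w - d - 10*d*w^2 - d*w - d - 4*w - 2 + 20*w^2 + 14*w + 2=d^3 - d^2 - 2*d + w^2*(20 - 10*d) + w*(-3*d^2 + d + 10)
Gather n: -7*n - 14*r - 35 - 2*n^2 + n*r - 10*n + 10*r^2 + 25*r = -2*n^2 + n*(r - 17) + 10*r^2 + 11*r - 35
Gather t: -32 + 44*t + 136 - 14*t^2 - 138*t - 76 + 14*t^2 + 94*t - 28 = 0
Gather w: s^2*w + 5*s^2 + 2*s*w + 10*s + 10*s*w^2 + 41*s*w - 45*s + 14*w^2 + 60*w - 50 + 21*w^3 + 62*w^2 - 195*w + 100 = 5*s^2 - 35*s + 21*w^3 + w^2*(10*s + 76) + w*(s^2 + 43*s - 135) + 50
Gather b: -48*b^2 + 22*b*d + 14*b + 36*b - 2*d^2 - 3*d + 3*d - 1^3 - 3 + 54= -48*b^2 + b*(22*d + 50) - 2*d^2 + 50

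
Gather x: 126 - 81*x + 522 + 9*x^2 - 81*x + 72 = 9*x^2 - 162*x + 720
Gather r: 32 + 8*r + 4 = 8*r + 36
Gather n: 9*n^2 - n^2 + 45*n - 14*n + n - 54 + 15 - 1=8*n^2 + 32*n - 40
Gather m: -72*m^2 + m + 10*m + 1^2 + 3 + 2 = -72*m^2 + 11*m + 6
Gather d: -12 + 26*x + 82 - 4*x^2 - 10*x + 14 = -4*x^2 + 16*x + 84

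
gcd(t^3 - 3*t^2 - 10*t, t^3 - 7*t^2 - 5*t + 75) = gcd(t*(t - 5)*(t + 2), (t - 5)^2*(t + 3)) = t - 5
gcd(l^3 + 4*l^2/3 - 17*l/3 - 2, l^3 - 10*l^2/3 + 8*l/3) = l - 2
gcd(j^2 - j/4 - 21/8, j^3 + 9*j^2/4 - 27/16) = j + 3/2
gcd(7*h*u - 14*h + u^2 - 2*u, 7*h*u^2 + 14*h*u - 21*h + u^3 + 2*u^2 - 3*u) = 7*h + u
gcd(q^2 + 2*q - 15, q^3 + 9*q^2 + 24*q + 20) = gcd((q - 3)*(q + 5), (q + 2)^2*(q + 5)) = q + 5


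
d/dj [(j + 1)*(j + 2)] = 2*j + 3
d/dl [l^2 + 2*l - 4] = 2*l + 2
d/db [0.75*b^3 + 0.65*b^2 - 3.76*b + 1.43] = 2.25*b^2 + 1.3*b - 3.76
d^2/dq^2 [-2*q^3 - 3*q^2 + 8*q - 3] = -12*q - 6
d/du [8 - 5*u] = -5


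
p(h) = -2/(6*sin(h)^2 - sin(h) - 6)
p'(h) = -2*(-12*sin(h)*cos(h) + cos(h))/(6*sin(h)^2 - sin(h) - 6)^2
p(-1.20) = -13.87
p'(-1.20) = -424.54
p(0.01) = 0.33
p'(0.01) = -0.05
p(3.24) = 0.34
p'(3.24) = 0.13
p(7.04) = 0.52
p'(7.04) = 0.71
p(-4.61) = 1.89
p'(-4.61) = -2.00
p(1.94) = 1.17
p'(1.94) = -2.50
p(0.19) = 0.33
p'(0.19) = 0.07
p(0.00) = 0.33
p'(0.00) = -0.06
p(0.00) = 0.33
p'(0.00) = -0.06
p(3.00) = 0.33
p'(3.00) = -0.04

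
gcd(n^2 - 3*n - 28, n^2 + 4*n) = n + 4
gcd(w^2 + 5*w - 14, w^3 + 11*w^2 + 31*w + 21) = w + 7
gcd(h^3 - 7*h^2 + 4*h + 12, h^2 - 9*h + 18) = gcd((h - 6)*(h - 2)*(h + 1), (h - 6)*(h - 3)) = h - 6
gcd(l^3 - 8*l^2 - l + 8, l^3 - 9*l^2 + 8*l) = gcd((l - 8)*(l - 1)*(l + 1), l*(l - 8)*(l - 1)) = l^2 - 9*l + 8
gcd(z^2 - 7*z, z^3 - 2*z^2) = z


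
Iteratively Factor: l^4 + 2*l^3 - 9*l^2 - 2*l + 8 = (l + 1)*(l^3 + l^2 - 10*l + 8) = (l + 1)*(l + 4)*(l^2 - 3*l + 2) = (l - 1)*(l + 1)*(l + 4)*(l - 2)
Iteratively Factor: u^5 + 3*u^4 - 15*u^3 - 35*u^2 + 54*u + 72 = (u - 2)*(u^4 + 5*u^3 - 5*u^2 - 45*u - 36) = (u - 2)*(u + 3)*(u^3 + 2*u^2 - 11*u - 12) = (u - 2)*(u + 1)*(u + 3)*(u^2 + u - 12) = (u - 3)*(u - 2)*(u + 1)*(u + 3)*(u + 4)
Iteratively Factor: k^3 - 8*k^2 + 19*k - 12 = (k - 3)*(k^2 - 5*k + 4) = (k - 4)*(k - 3)*(k - 1)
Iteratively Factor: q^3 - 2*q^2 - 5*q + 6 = (q + 2)*(q^2 - 4*q + 3) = (q - 1)*(q + 2)*(q - 3)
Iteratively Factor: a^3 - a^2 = (a - 1)*(a^2) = a*(a - 1)*(a)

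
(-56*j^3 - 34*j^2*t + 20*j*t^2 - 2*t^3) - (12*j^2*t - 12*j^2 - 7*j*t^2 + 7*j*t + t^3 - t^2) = -56*j^3 - 46*j^2*t + 12*j^2 + 27*j*t^2 - 7*j*t - 3*t^3 + t^2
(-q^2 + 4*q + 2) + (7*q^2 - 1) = 6*q^2 + 4*q + 1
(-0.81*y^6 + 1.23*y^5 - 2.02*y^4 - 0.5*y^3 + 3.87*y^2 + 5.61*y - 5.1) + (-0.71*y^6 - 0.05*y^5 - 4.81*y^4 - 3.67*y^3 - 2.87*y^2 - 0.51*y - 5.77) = -1.52*y^6 + 1.18*y^5 - 6.83*y^4 - 4.17*y^3 + 1.0*y^2 + 5.1*y - 10.87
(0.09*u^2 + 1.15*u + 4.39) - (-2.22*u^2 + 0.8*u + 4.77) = 2.31*u^2 + 0.35*u - 0.38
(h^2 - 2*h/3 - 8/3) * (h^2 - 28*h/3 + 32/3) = h^4 - 10*h^3 + 128*h^2/9 + 160*h/9 - 256/9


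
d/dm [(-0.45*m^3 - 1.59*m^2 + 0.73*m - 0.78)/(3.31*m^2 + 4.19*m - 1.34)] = (-1.4895*m^4 - 3.771*m^3 - 7.2694*m^2 + 9.4248*m + 2.29)/(10.9561*m^4 + 27.7378*m^3 + 8.6853*m^2 - 11.2292*m + 1.7956)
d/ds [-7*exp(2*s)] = -14*exp(2*s)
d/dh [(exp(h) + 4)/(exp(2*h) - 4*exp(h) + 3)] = (-2*(exp(h) - 2)*(exp(h) + 4) + exp(2*h) - 4*exp(h) + 3)*exp(h)/(exp(2*h) - 4*exp(h) + 3)^2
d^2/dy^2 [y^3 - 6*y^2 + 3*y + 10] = 6*y - 12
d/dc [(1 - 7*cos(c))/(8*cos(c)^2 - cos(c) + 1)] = (56*sin(c)^2 + 16*cos(c) - 50)*sin(c)/(8*sin(c)^2 + cos(c) - 9)^2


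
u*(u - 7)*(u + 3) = u^3 - 4*u^2 - 21*u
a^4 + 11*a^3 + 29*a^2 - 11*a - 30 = (a - 1)*(a + 1)*(a + 5)*(a + 6)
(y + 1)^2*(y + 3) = y^3 + 5*y^2 + 7*y + 3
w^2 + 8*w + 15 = (w + 3)*(w + 5)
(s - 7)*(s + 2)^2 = s^3 - 3*s^2 - 24*s - 28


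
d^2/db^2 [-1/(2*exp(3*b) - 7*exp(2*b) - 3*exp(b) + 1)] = (-2*(-6*exp(2*b) + 14*exp(b) + 3)^2*exp(b) + (18*exp(2*b) - 28*exp(b) - 3)*(2*exp(3*b) - 7*exp(2*b) - 3*exp(b) + 1))*exp(b)/(2*exp(3*b) - 7*exp(2*b) - 3*exp(b) + 1)^3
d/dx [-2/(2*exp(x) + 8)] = exp(x)/(exp(x) + 4)^2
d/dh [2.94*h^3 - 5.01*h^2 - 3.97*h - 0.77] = 8.82*h^2 - 10.02*h - 3.97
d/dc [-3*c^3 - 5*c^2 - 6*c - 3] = -9*c^2 - 10*c - 6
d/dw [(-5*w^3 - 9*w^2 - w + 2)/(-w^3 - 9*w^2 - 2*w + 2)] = (36*w^4 + 18*w^3 - 15*w^2 + 2)/(w^6 + 18*w^5 + 85*w^4 + 32*w^3 - 32*w^2 - 8*w + 4)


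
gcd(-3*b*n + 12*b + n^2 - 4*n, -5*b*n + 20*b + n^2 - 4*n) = n - 4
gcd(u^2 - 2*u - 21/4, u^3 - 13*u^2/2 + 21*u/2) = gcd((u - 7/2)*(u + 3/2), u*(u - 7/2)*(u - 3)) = u - 7/2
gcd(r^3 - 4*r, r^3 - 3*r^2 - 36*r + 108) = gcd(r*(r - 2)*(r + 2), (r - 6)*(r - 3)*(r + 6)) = 1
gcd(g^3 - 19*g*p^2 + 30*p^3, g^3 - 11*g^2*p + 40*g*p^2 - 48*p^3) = -g + 3*p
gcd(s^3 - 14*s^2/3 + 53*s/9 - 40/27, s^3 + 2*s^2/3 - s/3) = s - 1/3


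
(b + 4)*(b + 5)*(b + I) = b^3 + 9*b^2 + I*b^2 + 20*b + 9*I*b + 20*I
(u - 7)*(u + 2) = u^2 - 5*u - 14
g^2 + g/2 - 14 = (g - 7/2)*(g + 4)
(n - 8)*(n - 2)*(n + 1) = n^3 - 9*n^2 + 6*n + 16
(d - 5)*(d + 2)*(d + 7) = d^3 + 4*d^2 - 31*d - 70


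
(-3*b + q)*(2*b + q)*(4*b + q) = -24*b^3 - 10*b^2*q + 3*b*q^2 + q^3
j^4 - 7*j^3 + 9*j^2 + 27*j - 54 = (j - 3)^3*(j + 2)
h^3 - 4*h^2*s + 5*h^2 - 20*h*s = h*(h + 5)*(h - 4*s)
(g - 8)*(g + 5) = g^2 - 3*g - 40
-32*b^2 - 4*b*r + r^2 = (-8*b + r)*(4*b + r)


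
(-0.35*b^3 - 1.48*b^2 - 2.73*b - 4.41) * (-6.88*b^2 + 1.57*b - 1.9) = 2.408*b^5 + 9.6329*b^4 + 17.1238*b^3 + 28.8667*b^2 - 1.7367*b + 8.379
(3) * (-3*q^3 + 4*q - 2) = -9*q^3 + 12*q - 6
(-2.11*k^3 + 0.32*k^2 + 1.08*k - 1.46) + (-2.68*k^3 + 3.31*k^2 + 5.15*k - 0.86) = -4.79*k^3 + 3.63*k^2 + 6.23*k - 2.32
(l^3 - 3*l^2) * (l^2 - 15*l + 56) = l^5 - 18*l^4 + 101*l^3 - 168*l^2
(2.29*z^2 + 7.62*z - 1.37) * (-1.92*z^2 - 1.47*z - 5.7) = -4.3968*z^4 - 17.9967*z^3 - 21.624*z^2 - 41.4201*z + 7.809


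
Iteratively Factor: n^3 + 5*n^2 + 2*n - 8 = (n + 2)*(n^2 + 3*n - 4) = (n + 2)*(n + 4)*(n - 1)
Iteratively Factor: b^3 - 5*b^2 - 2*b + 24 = (b - 3)*(b^2 - 2*b - 8) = (b - 4)*(b - 3)*(b + 2)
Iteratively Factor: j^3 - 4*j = (j + 2)*(j^2 - 2*j) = j*(j + 2)*(j - 2)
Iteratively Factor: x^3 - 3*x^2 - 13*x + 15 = (x - 5)*(x^2 + 2*x - 3) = (x - 5)*(x - 1)*(x + 3)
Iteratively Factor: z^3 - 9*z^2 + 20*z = (z)*(z^2 - 9*z + 20) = z*(z - 5)*(z - 4)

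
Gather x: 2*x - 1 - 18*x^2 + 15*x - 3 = -18*x^2 + 17*x - 4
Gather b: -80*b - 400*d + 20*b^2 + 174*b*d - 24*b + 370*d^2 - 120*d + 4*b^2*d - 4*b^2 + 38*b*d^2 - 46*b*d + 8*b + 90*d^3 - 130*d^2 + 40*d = b^2*(4*d + 16) + b*(38*d^2 + 128*d - 96) + 90*d^3 + 240*d^2 - 480*d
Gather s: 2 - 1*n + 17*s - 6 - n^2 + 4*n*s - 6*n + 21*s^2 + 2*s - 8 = -n^2 - 7*n + 21*s^2 + s*(4*n + 19) - 12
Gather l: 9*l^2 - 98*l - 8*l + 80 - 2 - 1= 9*l^2 - 106*l + 77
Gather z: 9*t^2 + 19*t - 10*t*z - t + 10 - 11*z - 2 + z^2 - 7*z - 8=9*t^2 + 18*t + z^2 + z*(-10*t - 18)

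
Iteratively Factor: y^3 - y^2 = (y)*(y^2 - y) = y^2*(y - 1)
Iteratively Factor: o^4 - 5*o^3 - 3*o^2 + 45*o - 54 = (o - 3)*(o^3 - 2*o^2 - 9*o + 18) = (o - 3)*(o - 2)*(o^2 - 9) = (o - 3)*(o - 2)*(o + 3)*(o - 3)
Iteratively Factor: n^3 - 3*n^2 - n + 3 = (n + 1)*(n^2 - 4*n + 3) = (n - 1)*(n + 1)*(n - 3)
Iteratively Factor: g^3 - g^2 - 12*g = (g + 3)*(g^2 - 4*g) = g*(g + 3)*(g - 4)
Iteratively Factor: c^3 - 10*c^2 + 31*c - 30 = (c - 5)*(c^2 - 5*c + 6) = (c - 5)*(c - 3)*(c - 2)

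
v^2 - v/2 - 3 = (v - 2)*(v + 3/2)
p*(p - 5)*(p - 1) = p^3 - 6*p^2 + 5*p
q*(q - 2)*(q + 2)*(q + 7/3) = q^4 + 7*q^3/3 - 4*q^2 - 28*q/3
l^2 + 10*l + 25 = (l + 5)^2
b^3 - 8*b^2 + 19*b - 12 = (b - 4)*(b - 3)*(b - 1)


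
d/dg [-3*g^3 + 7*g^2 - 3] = g*(14 - 9*g)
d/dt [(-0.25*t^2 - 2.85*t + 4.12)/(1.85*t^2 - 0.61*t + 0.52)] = (5.425*t^2 - 15.504*t + 1.0312)/(3.4225*t^4 - 2.257*t^3 + 2.2961*t^2 - 0.6344*t + 0.2704)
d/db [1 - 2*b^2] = -4*b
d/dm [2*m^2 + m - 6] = 4*m + 1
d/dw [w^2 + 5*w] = 2*w + 5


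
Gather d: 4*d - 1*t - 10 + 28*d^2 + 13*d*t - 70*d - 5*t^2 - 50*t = 28*d^2 + d*(13*t - 66) - 5*t^2 - 51*t - 10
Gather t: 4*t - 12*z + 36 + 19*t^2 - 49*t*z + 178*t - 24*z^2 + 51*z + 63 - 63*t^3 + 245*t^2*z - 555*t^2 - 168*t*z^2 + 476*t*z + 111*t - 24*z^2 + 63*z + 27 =-63*t^3 + t^2*(245*z - 536) + t*(-168*z^2 + 427*z + 293) - 48*z^2 + 102*z + 126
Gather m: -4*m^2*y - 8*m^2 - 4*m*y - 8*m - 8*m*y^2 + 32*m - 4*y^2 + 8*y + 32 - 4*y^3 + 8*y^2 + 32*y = m^2*(-4*y - 8) + m*(-8*y^2 - 4*y + 24) - 4*y^3 + 4*y^2 + 40*y + 32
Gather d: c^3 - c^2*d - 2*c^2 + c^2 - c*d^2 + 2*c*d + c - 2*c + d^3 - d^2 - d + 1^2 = c^3 - c^2 - c + d^3 + d^2*(-c - 1) + d*(-c^2 + 2*c - 1) + 1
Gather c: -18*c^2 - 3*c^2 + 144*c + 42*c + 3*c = -21*c^2 + 189*c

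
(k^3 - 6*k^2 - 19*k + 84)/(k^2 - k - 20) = (k^2 - 10*k + 21)/(k - 5)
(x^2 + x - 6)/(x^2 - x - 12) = (x - 2)/(x - 4)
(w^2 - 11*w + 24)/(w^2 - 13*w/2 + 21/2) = 2*(w - 8)/(2*w - 7)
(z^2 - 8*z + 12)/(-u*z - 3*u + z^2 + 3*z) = (-z^2 + 8*z - 12)/(u*z + 3*u - z^2 - 3*z)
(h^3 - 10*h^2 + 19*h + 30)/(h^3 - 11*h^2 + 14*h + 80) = (h^2 - 5*h - 6)/(h^2 - 6*h - 16)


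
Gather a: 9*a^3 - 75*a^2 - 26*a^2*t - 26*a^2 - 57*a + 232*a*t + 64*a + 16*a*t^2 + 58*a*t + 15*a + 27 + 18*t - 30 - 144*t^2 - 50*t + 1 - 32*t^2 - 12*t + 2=9*a^3 + a^2*(-26*t - 101) + a*(16*t^2 + 290*t + 22) - 176*t^2 - 44*t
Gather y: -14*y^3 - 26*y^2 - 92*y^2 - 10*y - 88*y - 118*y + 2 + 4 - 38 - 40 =-14*y^3 - 118*y^2 - 216*y - 72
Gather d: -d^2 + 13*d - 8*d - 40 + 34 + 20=-d^2 + 5*d + 14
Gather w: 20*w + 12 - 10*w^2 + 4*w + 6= -10*w^2 + 24*w + 18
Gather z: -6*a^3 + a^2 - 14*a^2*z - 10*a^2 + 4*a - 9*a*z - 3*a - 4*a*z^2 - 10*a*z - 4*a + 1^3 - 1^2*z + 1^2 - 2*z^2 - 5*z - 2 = -6*a^3 - 9*a^2 - 3*a + z^2*(-4*a - 2) + z*(-14*a^2 - 19*a - 6)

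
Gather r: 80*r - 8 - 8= 80*r - 16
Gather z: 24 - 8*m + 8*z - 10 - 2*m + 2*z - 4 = -10*m + 10*z + 10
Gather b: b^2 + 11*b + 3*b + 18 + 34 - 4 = b^2 + 14*b + 48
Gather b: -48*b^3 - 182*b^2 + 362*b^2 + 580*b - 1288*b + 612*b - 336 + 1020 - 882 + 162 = -48*b^3 + 180*b^2 - 96*b - 36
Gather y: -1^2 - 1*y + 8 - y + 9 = 16 - 2*y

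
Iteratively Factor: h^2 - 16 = (h - 4)*(h + 4)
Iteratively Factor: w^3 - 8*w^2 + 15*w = (w - 3)*(w^2 - 5*w) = w*(w - 3)*(w - 5)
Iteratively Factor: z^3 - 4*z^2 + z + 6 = (z + 1)*(z^2 - 5*z + 6) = (z - 2)*(z + 1)*(z - 3)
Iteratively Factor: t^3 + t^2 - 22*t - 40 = (t + 2)*(t^2 - t - 20) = (t - 5)*(t + 2)*(t + 4)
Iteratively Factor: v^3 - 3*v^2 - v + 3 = (v + 1)*(v^2 - 4*v + 3) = (v - 1)*(v + 1)*(v - 3)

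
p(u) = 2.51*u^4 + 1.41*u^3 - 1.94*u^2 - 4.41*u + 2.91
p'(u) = 10.04*u^3 + 4.23*u^2 - 3.88*u - 4.41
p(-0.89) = 5.88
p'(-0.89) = -4.68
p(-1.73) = 19.92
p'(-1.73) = -37.02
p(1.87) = 27.79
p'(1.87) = 68.78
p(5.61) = 2652.20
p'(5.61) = 1879.60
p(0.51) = 0.51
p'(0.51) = -3.96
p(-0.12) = 3.41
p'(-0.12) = -3.90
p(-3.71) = 396.09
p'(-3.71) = -444.48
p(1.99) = 36.93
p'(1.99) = 83.74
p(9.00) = 17302.08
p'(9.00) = 7622.46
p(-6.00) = 2907.93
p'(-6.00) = -1997.49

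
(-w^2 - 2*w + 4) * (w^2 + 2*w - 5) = -w^4 - 4*w^3 + 5*w^2 + 18*w - 20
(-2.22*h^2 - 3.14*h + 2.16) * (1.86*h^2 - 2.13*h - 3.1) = -4.1292*h^4 - 1.1118*h^3 + 17.5878*h^2 + 5.1332*h - 6.696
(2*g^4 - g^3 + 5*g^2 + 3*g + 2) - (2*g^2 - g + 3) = 2*g^4 - g^3 + 3*g^2 + 4*g - 1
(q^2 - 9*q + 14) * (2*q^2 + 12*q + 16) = 2*q^4 - 6*q^3 - 64*q^2 + 24*q + 224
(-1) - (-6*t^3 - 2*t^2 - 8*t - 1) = 6*t^3 + 2*t^2 + 8*t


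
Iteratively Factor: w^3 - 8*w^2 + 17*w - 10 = (w - 2)*(w^2 - 6*w + 5) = (w - 2)*(w - 1)*(w - 5)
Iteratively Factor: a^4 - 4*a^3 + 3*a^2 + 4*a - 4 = (a + 1)*(a^3 - 5*a^2 + 8*a - 4) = (a - 1)*(a + 1)*(a^2 - 4*a + 4) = (a - 2)*(a - 1)*(a + 1)*(a - 2)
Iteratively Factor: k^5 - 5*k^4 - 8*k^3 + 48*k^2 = (k - 4)*(k^4 - k^3 - 12*k^2) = k*(k - 4)*(k^3 - k^2 - 12*k) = k*(k - 4)^2*(k^2 + 3*k) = k^2*(k - 4)^2*(k + 3)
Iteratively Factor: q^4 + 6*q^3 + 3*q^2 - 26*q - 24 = (q + 4)*(q^3 + 2*q^2 - 5*q - 6) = (q + 1)*(q + 4)*(q^2 + q - 6) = (q + 1)*(q + 3)*(q + 4)*(q - 2)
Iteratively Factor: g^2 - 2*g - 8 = (g + 2)*(g - 4)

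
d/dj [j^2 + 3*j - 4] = 2*j + 3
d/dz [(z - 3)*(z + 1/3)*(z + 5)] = 3*z^2 + 14*z/3 - 43/3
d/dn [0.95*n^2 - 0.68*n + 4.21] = 1.9*n - 0.68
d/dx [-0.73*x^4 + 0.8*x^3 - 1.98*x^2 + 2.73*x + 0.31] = -2.92*x^3 + 2.4*x^2 - 3.96*x + 2.73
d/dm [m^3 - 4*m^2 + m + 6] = 3*m^2 - 8*m + 1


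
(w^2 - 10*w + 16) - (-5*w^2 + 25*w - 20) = 6*w^2 - 35*w + 36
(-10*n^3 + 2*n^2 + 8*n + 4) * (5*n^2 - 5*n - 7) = -50*n^5 + 60*n^4 + 100*n^3 - 34*n^2 - 76*n - 28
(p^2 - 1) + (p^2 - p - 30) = 2*p^2 - p - 31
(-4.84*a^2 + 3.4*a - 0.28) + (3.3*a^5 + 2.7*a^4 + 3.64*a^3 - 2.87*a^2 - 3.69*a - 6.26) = 3.3*a^5 + 2.7*a^4 + 3.64*a^3 - 7.71*a^2 - 0.29*a - 6.54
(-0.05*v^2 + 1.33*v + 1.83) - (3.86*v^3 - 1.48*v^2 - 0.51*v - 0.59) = -3.86*v^3 + 1.43*v^2 + 1.84*v + 2.42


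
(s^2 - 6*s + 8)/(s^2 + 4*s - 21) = (s^2 - 6*s + 8)/(s^2 + 4*s - 21)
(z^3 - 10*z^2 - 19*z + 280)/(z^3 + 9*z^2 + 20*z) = (z^2 - 15*z + 56)/(z*(z + 4))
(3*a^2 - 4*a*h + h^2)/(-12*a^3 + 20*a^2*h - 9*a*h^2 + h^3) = (-3*a + h)/(12*a^2 - 8*a*h + h^2)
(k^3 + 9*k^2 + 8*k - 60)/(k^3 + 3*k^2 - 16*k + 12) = (k + 5)/(k - 1)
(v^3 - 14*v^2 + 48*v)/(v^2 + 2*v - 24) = v*(v^2 - 14*v + 48)/(v^2 + 2*v - 24)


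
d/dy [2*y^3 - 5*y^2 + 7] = 2*y*(3*y - 5)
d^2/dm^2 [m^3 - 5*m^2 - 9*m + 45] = 6*m - 10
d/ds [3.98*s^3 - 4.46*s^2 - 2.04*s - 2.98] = 11.94*s^2 - 8.92*s - 2.04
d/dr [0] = 0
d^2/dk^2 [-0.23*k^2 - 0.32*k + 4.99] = -0.460000000000000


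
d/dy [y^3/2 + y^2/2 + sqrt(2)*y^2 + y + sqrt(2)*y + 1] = 3*y^2/2 + y + 2*sqrt(2)*y + 1 + sqrt(2)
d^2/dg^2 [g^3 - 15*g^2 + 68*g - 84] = 6*g - 30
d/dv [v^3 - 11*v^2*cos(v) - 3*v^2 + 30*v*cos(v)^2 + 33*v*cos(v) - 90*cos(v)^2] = 11*v^2*sin(v) + 3*v^2 - 33*v*sin(v) - 30*v*sin(2*v) - 22*v*cos(v) - 6*v + 90*sin(2*v) + 30*cos(v)^2 + 33*cos(v)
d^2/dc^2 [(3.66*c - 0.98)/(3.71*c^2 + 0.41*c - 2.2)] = ((4.2704 - 81.4716*c)*(3.71*c^2 + 0.41*c - 2.2) + (3.66*c - 0.98)*(7.42*c + 0.41)*(14.84*c + 0.82))/(3.71*c^2 + 0.41*c - 2.2)^3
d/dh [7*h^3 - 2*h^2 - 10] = h*(21*h - 4)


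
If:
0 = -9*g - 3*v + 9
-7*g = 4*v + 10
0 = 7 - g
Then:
No Solution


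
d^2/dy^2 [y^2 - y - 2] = 2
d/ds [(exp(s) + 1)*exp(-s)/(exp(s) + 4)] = (-exp(2*s) - 2*exp(s) - 4)*exp(-s)/(exp(2*s) + 8*exp(s) + 16)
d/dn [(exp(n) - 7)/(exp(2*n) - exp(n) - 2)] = (-(exp(n) - 7)*(2*exp(n) - 1) + exp(2*n) - exp(n) - 2)*exp(n)/(-exp(2*n) + exp(n) + 2)^2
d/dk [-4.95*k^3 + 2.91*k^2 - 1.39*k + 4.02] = -14.85*k^2 + 5.82*k - 1.39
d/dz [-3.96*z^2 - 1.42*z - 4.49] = -7.92*z - 1.42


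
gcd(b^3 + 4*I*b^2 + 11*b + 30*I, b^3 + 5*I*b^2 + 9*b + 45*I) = b^2 + 2*I*b + 15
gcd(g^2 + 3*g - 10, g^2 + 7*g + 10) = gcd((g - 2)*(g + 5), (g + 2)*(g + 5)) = g + 5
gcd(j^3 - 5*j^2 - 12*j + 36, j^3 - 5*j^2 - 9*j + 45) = j + 3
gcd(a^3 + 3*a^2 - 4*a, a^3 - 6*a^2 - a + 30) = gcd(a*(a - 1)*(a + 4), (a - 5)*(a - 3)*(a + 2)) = 1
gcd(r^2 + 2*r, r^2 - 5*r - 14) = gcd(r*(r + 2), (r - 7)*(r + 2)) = r + 2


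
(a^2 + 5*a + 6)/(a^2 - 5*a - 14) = (a + 3)/(a - 7)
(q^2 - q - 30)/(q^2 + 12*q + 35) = (q - 6)/(q + 7)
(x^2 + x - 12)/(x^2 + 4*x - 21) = (x + 4)/(x + 7)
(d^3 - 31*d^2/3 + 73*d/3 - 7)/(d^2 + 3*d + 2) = (3*d^3 - 31*d^2 + 73*d - 21)/(3*(d^2 + 3*d + 2))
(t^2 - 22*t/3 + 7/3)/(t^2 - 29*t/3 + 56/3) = (3*t - 1)/(3*t - 8)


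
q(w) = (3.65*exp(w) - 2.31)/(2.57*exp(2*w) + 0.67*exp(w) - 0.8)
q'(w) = (3.65*exp(w) - 2.31)*(-5.14*exp(2*w) - 0.67*exp(w))/(2.57*exp(2*w) + 0.67*exp(w) - 0.8)^2 + 3.65*exp(w)/(2.57*exp(2*w) + 0.67*exp(w) - 0.8) = (-9.3805*exp(2*w) + 11.8734*exp(w) - 1.3723)*exp(w)/(6.6049*exp(4*w) + 3.4438*exp(3*w) - 3.6631*exp(2*w) - 1.072*exp(w) + 0.64)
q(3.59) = 0.04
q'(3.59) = -0.04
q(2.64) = 0.10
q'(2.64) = -0.09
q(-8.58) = 2.89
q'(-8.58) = -0.00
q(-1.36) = 2.99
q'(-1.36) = 1.29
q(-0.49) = -0.13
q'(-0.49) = 4.41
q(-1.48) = 2.88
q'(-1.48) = 0.73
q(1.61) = 0.24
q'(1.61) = -0.20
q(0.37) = 0.54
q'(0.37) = -0.18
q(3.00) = 0.07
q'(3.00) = -0.06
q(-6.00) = 2.88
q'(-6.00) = -0.00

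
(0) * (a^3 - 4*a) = 0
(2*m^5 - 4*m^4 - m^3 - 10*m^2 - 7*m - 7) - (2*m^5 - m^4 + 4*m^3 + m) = -3*m^4 - 5*m^3 - 10*m^2 - 8*m - 7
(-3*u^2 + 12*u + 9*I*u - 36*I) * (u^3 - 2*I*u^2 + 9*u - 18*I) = -3*u^5 + 12*u^4 + 15*I*u^4 - 9*u^3 - 60*I*u^3 + 36*u^2 + 135*I*u^2 + 162*u - 540*I*u - 648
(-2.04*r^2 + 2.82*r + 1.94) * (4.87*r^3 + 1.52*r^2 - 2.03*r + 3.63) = -9.9348*r^5 + 10.6326*r^4 + 17.8754*r^3 - 10.181*r^2 + 6.2984*r + 7.0422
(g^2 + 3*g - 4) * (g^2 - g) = g^4 + 2*g^3 - 7*g^2 + 4*g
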